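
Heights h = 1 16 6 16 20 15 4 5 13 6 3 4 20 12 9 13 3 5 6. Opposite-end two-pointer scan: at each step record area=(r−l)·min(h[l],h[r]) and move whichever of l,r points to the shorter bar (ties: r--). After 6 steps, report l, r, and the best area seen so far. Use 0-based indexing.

l=0 r=18: min(1,6)*18=18 best=18 *, l++
l=1 r=18: min(16,6)*17=102 best=102 *, r--
l=1 r=17: min(16,5)*16=80 best=102, r--
l=1 r=16: min(16,3)*15=45 best=102, r--
l=1 r=15: min(16,13)*14=182 best=182 *, r--
l=1 r=14: min(16,9)*13=117 best=182, r--

l=1, r=13, best area=182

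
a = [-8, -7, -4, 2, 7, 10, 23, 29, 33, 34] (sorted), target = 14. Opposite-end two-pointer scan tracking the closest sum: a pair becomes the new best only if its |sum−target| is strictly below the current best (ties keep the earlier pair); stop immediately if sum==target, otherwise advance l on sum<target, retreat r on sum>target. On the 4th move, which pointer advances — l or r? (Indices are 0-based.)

r

l=0 r=9: -8+34=26 d=12 *, r--
l=0 r=8: -8+33=25 d=11 *, r--
l=0 r=7: -8+29=21 d=7 *, r--
l=0 r=6: -8+23=15 d=1 *, r--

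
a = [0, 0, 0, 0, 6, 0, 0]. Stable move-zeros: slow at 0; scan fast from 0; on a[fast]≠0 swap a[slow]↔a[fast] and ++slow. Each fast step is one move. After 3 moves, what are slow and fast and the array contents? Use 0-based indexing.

slow=0 fast=0: a[fast]=0, fast++
slow=0 fast=1: a[fast]=0, fast++
slow=0 fast=2: a[fast]=0, fast++

slow=0, fast=3, a=[0, 0, 0, 0, 6, 0, 0]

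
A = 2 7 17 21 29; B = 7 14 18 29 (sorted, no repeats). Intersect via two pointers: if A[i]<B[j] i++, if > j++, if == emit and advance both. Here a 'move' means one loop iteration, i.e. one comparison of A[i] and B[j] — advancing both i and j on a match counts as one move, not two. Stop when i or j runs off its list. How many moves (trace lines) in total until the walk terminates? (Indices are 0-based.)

7 moves

[i=0,j=0] 2<7 → i++
[i=1,j=0] 7==7 emit → i++,j++
[i=2,j=1] 17>14 → j++
[i=2,j=2] 17<18 → i++
[i=3,j=2] 21>18 → j++
[i=3,j=3] 21<29 → i++
[i=4,j=3] 29==29 emit → i++,j++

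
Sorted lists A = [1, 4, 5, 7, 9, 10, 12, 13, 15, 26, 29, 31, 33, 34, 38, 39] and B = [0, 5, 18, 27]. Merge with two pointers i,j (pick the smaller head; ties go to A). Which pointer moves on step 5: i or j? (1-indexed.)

i=1 j=1: A[i]=1>B[j]=0 take 0, j++
i=1 j=2: A[i]=1<=B[j]=5 take 1, i++
i=2 j=2: A[i]=4<=B[j]=5 take 4, i++
i=3 j=2: A[i]=5<=B[j]=5 take 5, i++
i=4 j=2: A[i]=7>B[j]=5 take 5, j++

j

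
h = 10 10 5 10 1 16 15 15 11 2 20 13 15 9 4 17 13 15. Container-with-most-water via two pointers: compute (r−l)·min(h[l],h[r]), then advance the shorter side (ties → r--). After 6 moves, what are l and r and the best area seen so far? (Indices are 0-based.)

[0,17] min(10,15)*17=170 best=170 * → l++
[1,17] min(10,15)*16=160 best=170 → l++
[2,17] min(5,15)*15=75 best=170 → l++
[3,17] min(10,15)*14=140 best=170 → l++
[4,17] min(1,15)*13=13 best=170 → l++
[5,17] min(16,15)*12=180 best=180 * → r--

l=5, r=16, best area=180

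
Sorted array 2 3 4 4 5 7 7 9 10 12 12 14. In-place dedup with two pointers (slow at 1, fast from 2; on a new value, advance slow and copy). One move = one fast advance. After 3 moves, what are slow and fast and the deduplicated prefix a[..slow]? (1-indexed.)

(s=1,f=2) a[fast]=3≠a[slow]=2 write a[2]=3 → slow++,fast++
(s=2,f=3) a[fast]=4≠a[slow]=3 write a[3]=4 → slow++,fast++
(s=3,f=4) a[fast]=4=a[slow] dup → fast++

slow=3, fast=5, prefix=[2, 3, 4]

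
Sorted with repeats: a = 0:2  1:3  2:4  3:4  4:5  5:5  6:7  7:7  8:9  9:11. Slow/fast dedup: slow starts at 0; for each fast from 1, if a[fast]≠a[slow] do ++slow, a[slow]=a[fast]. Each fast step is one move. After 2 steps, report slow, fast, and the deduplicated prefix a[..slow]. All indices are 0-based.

slow=0 fast=1: a[fast]=3≠a[slow]=2 write a[1]=3, slow++,fast++
slow=1 fast=2: a[fast]=4≠a[slow]=3 write a[2]=4, slow++,fast++

slow=2, fast=3, prefix=[2, 3, 4]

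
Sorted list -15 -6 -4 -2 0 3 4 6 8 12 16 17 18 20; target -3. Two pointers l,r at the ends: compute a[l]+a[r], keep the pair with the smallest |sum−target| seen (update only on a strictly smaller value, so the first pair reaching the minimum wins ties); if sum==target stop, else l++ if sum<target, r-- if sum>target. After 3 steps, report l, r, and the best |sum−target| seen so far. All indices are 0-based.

l=0, r=10, best |Δ|=5

l=0 r=13: -15+20=5 d=8 *, r--
l=0 r=12: -15+18=3 d=6 *, r--
l=0 r=11: -15+17=2 d=5 *, r--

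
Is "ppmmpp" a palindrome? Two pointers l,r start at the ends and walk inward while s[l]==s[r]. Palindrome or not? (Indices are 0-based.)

l=0 r=5: 'p'=='p', l++,r--
l=1 r=4: 'p'=='p', l++,r--
l=2 r=3: 'm'=='m', l++,r--

palindrome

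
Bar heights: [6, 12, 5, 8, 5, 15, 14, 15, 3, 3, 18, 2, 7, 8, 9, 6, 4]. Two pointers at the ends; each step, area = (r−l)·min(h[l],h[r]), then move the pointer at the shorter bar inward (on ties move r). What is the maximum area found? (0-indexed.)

max area = 117

l=0 r=16: min(6,4)*16=64 best=64 *, r--
l=0 r=15: min(6,6)*15=90 best=90 *, r--
l=0 r=14: min(6,9)*14=84 best=90, l++
l=1 r=14: min(12,9)*13=117 best=117 *, r--
l=1 r=13: min(12,8)*12=96 best=117, r--
l=1 r=12: min(12,7)*11=77 best=117, r--
l=1 r=11: min(12,2)*10=20 best=117, r--
l=1 r=10: min(12,18)*9=108 best=117, l++
l=2 r=10: min(5,18)*8=40 best=117, l++
l=3 r=10: min(8,18)*7=56 best=117, l++
l=4 r=10: min(5,18)*6=30 best=117, l++
l=5 r=10: min(15,18)*5=75 best=117, l++
l=6 r=10: min(14,18)*4=56 best=117, l++
l=7 r=10: min(15,18)*3=45 best=117, l++
l=8 r=10: min(3,18)*2=6 best=117, l++
l=9 r=10: min(3,18)*1=3 best=117, l++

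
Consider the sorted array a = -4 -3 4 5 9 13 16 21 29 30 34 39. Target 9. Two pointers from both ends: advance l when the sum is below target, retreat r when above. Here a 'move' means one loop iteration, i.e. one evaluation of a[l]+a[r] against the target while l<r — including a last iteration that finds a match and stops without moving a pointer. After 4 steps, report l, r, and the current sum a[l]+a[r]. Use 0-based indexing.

l=0, r=7, sum=17

[0,11] -4+39=35 >9 → r--
[0,10] -4+34=30 >9 → r--
[0,9] -4+30=26 >9 → r--
[0,8] -4+29=25 >9 → r--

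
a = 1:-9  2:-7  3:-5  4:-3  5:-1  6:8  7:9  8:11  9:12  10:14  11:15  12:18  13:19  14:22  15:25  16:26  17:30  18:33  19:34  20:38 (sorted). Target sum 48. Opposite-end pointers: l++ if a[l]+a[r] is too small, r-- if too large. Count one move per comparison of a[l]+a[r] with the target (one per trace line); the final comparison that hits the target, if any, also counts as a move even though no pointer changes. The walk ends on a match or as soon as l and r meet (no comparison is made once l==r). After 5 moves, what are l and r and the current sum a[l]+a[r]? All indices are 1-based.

l=1 r=20: -9+38=29 <48, l++
l=2 r=20: -7+38=31 <48, l++
l=3 r=20: -5+38=33 <48, l++
l=4 r=20: -3+38=35 <48, l++
l=5 r=20: -1+38=37 <48, l++

l=6, r=20, sum=46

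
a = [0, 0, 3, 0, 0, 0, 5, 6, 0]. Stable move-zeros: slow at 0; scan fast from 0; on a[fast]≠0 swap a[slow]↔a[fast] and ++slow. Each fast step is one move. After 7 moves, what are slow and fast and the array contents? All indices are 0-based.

slow=2, fast=7, a=[3, 5, 0, 0, 0, 0, 0, 6, 0]

slow=0 fast=0: a[fast]=0, fast++
slow=0 fast=1: a[fast]=0, fast++
slow=0 fast=2: a[fast]=3≠0 swap→a[0]=3, slow++,fast++
slow=1 fast=3: a[fast]=0, fast++
slow=1 fast=4: a[fast]=0, fast++
slow=1 fast=5: a[fast]=0, fast++
slow=1 fast=6: a[fast]=5≠0 swap→a[1]=5, slow++,fast++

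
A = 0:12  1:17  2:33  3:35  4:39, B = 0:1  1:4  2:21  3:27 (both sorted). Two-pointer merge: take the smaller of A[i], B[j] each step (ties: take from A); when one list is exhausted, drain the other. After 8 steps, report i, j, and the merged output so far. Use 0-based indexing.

i=0 j=0: A[i]=12>B[j]=1 take 1, j++
i=0 j=1: A[i]=12>B[j]=4 take 4, j++
i=0 j=2: A[i]=12<=B[j]=21 take 12, i++
i=1 j=2: A[i]=17<=B[j]=21 take 17, i++
i=2 j=2: A[i]=33>B[j]=21 take 21, j++
i=2 j=3: A[i]=33>B[j]=27 take 27, j++
i=2 j=4: B done, take A[i]=33, i++
i=3 j=4: B done, take A[i]=35, i++

i=4, j=4, merged so far=[1, 4, 12, 17, 21, 27, 33, 35]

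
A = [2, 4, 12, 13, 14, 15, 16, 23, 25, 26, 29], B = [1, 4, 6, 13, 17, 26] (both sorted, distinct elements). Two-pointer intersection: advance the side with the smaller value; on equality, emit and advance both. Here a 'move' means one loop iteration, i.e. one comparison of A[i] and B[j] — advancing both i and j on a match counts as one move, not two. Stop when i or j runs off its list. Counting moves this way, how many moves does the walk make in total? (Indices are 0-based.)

[i=0,j=0] 2>1 → j++
[i=0,j=1] 2<4 → i++
[i=1,j=1] 4==4 emit → i++,j++
[i=2,j=2] 12>6 → j++
[i=2,j=3] 12<13 → i++
[i=3,j=3] 13==13 emit → i++,j++
[i=4,j=4] 14<17 → i++
[i=5,j=4] 15<17 → i++
[i=6,j=4] 16<17 → i++
[i=7,j=4] 23>17 → j++
[i=7,j=5] 23<26 → i++
[i=8,j=5] 25<26 → i++
[i=9,j=5] 26==26 emit → i++,j++

13 moves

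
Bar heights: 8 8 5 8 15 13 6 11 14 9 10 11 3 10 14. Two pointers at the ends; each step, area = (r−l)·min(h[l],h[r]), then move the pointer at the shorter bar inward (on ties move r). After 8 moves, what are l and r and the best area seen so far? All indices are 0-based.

[0,14] min(8,14)*14=112 best=112 * → l++
[1,14] min(8,14)*13=104 best=112 → l++
[2,14] min(5,14)*12=60 best=112 → l++
[3,14] min(8,14)*11=88 best=112 → l++
[4,14] min(15,14)*10=140 best=140 * → r--
[4,13] min(15,10)*9=90 best=140 → r--
[4,12] min(15,3)*8=24 best=140 → r--
[4,11] min(15,11)*7=77 best=140 → r--

l=4, r=10, best area=140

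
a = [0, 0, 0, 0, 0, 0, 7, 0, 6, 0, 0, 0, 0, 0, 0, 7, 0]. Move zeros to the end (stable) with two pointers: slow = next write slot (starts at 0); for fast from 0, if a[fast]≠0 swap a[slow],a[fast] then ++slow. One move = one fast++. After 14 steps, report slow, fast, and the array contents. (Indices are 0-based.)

slow=2, fast=14, a=[7, 6, 0, 0, 0, 0, 0, 0, 0, 0, 0, 0, 0, 0, 0, 7, 0]

(s=0,f=0) a[fast]=0 → fast++
(s=0,f=1) a[fast]=0 → fast++
(s=0,f=2) a[fast]=0 → fast++
(s=0,f=3) a[fast]=0 → fast++
(s=0,f=4) a[fast]=0 → fast++
(s=0,f=5) a[fast]=0 → fast++
(s=0,f=6) a[fast]=7≠0 swap→a[0]=7 → slow++,fast++
(s=1,f=7) a[fast]=0 → fast++
(s=1,f=8) a[fast]=6≠0 swap→a[1]=6 → slow++,fast++
(s=2,f=9) a[fast]=0 → fast++
(s=2,f=10) a[fast]=0 → fast++
(s=2,f=11) a[fast]=0 → fast++
(s=2,f=12) a[fast]=0 → fast++
(s=2,f=13) a[fast]=0 → fast++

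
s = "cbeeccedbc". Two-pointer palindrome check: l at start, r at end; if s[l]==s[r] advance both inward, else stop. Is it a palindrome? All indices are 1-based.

not a palindrome (mismatch at 3,8)

[1,10] 'c'=='c' → l++,r--
[2,9] 'b'=='b' → l++,r--
[3,8] 'e'!='d' → stop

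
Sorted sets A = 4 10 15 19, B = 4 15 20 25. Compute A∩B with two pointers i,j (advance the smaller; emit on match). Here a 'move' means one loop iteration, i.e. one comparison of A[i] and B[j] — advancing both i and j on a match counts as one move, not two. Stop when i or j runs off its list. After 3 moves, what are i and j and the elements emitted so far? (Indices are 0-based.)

i=3, j=2, emitted=[4, 15]

i=0 j=0: 4==4 emit, i++,j++
i=1 j=1: 10<15, i++
i=2 j=1: 15==15 emit, i++,j++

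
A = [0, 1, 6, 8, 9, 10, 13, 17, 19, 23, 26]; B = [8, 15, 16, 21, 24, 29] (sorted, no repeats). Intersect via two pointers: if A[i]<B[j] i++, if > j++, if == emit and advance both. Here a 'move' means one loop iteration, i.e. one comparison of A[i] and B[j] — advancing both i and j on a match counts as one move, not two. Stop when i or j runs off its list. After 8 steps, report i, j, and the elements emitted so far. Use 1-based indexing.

i=8, j=3, emitted=[8]

i=1 j=1: 0<8, i++
i=2 j=1: 1<8, i++
i=3 j=1: 6<8, i++
i=4 j=1: 8==8 emit, i++,j++
i=5 j=2: 9<15, i++
i=6 j=2: 10<15, i++
i=7 j=2: 13<15, i++
i=8 j=2: 17>15, j++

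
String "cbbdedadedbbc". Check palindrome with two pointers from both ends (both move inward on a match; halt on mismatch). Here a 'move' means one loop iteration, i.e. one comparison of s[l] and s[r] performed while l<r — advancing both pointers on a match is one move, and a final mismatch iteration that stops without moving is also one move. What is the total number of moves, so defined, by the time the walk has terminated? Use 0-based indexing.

6 moves

[0,12] 'c'=='c' → l++,r--
[1,11] 'b'=='b' → l++,r--
[2,10] 'b'=='b' → l++,r--
[3,9] 'd'=='d' → l++,r--
[4,8] 'e'=='e' → l++,r--
[5,7] 'd'=='d' → l++,r--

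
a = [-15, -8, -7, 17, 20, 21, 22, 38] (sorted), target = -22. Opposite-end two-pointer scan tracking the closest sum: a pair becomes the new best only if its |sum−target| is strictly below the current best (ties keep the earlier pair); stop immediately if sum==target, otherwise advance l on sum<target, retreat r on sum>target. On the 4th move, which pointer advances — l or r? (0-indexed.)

l=0 r=7: -15+38=23 d=45 *, r--
l=0 r=6: -15+22=7 d=29 *, r--
l=0 r=5: -15+21=6 d=28 *, r--
l=0 r=4: -15+20=5 d=27 *, r--

r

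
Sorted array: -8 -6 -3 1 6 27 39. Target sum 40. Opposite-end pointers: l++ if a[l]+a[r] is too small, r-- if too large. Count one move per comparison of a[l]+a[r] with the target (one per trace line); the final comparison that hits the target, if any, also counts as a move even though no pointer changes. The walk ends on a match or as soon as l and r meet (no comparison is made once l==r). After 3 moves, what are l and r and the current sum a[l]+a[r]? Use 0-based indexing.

[0,6] -8+39=31 <40 → l++
[1,6] -6+39=33 <40 → l++
[2,6] -3+39=36 <40 → l++

l=3, r=6, sum=40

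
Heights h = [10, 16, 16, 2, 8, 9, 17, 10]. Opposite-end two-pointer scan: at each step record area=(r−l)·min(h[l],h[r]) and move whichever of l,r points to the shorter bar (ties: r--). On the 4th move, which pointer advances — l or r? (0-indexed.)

[0,7] min(10,10)*7=70 best=70 * → r--
[0,6] min(10,17)*6=60 best=70 → l++
[1,6] min(16,17)*5=80 best=80 * → l++
[2,6] min(16,17)*4=64 best=80 → l++

l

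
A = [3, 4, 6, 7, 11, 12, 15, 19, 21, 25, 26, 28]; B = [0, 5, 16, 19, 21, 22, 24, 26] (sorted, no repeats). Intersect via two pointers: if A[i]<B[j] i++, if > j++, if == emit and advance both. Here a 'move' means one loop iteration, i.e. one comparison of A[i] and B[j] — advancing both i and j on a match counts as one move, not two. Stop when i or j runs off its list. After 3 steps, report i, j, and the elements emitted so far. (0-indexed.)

[i=0,j=0] 3>0 → j++
[i=0,j=1] 3<5 → i++
[i=1,j=1] 4<5 → i++

i=2, j=1, emitted=[]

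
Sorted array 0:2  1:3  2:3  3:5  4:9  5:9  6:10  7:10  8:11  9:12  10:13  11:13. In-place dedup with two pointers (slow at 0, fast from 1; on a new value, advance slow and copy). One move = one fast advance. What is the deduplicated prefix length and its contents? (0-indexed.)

length 8; prefix = [2, 3, 5, 9, 10, 11, 12, 13]

slow=0 fast=1: a[fast]=3≠a[slow]=2 write a[1]=3, slow++,fast++
slow=1 fast=2: a[fast]=3=a[slow] dup, fast++
slow=1 fast=3: a[fast]=5≠a[slow]=3 write a[2]=5, slow++,fast++
slow=2 fast=4: a[fast]=9≠a[slow]=5 write a[3]=9, slow++,fast++
slow=3 fast=5: a[fast]=9=a[slow] dup, fast++
slow=3 fast=6: a[fast]=10≠a[slow]=9 write a[4]=10, slow++,fast++
slow=4 fast=7: a[fast]=10=a[slow] dup, fast++
slow=4 fast=8: a[fast]=11≠a[slow]=10 write a[5]=11, slow++,fast++
slow=5 fast=9: a[fast]=12≠a[slow]=11 write a[6]=12, slow++,fast++
slow=6 fast=10: a[fast]=13≠a[slow]=12 write a[7]=13, slow++,fast++
slow=7 fast=11: a[fast]=13=a[slow] dup, fast++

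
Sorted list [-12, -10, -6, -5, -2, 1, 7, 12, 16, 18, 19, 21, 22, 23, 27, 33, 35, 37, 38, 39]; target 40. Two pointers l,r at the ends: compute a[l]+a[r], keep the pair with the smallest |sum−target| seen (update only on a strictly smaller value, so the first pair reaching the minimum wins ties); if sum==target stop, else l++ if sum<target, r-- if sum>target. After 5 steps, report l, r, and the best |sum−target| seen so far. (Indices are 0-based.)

[0,19] -12+39=27 d=13 * → l++
[1,19] -10+39=29 d=11 * → l++
[2,19] -6+39=33 d=7 * → l++
[3,19] -5+39=34 d=6 * → l++
[4,19] -2+39=37 d=3 * → l++

l=5, r=19, best |Δ|=3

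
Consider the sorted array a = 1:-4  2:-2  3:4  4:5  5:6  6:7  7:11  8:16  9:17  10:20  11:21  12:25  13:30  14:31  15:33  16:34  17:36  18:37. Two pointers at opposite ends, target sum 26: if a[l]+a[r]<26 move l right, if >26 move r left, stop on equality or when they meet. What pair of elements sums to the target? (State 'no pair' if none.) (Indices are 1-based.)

[1,18] -4+37=33 >26 → r--
[1,17] -4+36=32 >26 → r--
[1,16] -4+34=30 >26 → r--
[1,15] -4+33=29 >26 → r--
[1,14] -4+31=27 >26 → r--
[1,13] -4+30=26 → found

(-4, 30)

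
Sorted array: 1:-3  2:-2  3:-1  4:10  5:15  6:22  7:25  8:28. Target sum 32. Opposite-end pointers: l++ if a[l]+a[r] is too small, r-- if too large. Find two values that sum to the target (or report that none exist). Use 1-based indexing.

(10, 22)

l=1 r=8: -3+28=25 <32, l++
l=2 r=8: -2+28=26 <32, l++
l=3 r=8: -1+28=27 <32, l++
l=4 r=8: 10+28=38 >32, r--
l=4 r=7: 10+25=35 >32, r--
l=4 r=6: 10+22=32, found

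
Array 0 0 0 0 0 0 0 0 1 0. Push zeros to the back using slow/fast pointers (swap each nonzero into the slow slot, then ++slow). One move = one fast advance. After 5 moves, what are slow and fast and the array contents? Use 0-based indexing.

slow=0, fast=5, a=[0, 0, 0, 0, 0, 0, 0, 0, 1, 0]

(s=0,f=0) a[fast]=0 → fast++
(s=0,f=1) a[fast]=0 → fast++
(s=0,f=2) a[fast]=0 → fast++
(s=0,f=3) a[fast]=0 → fast++
(s=0,f=4) a[fast]=0 → fast++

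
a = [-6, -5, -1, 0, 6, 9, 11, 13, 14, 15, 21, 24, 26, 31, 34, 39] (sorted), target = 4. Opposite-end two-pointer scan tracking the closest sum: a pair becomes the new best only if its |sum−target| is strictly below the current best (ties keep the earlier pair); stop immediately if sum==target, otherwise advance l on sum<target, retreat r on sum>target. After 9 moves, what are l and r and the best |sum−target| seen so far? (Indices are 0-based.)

l=0 r=15: -6+39=33 d=29 *, r--
l=0 r=14: -6+34=28 d=24 *, r--
l=0 r=13: -6+31=25 d=21 *, r--
l=0 r=12: -6+26=20 d=16 *, r--
l=0 r=11: -6+24=18 d=14 *, r--
l=0 r=10: -6+21=15 d=11 *, r--
l=0 r=9: -6+15=9 d=5 *, r--
l=0 r=8: -6+14=8 d=4 *, r--
l=0 r=7: -6+13=7 d=3 *, r--

l=0, r=6, best |Δ|=3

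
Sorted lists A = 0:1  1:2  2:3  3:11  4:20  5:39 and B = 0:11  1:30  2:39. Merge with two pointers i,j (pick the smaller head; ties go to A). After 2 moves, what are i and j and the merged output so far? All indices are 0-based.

i=2, j=0, merged so far=[1, 2]

[i=0,j=0] A[i]=1<=B[j]=11 take 1 → i++
[i=1,j=0] A[i]=2<=B[j]=11 take 2 → i++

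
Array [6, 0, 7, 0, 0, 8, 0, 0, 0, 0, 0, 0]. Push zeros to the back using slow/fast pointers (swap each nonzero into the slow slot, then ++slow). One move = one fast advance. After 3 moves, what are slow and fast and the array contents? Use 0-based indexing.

(s=0,f=0) a[fast]=6≠0 swap→a[0]=6 → slow++,fast++
(s=1,f=1) a[fast]=0 → fast++
(s=1,f=2) a[fast]=7≠0 swap→a[1]=7 → slow++,fast++

slow=2, fast=3, a=[6, 7, 0, 0, 0, 8, 0, 0, 0, 0, 0, 0]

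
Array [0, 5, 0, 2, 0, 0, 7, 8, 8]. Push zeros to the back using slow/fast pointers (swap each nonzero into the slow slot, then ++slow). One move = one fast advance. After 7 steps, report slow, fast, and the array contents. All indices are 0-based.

(s=0,f=0) a[fast]=0 → fast++
(s=0,f=1) a[fast]=5≠0 swap→a[0]=5 → slow++,fast++
(s=1,f=2) a[fast]=0 → fast++
(s=1,f=3) a[fast]=2≠0 swap→a[1]=2 → slow++,fast++
(s=2,f=4) a[fast]=0 → fast++
(s=2,f=5) a[fast]=0 → fast++
(s=2,f=6) a[fast]=7≠0 swap→a[2]=7 → slow++,fast++

slow=3, fast=7, a=[5, 2, 7, 0, 0, 0, 0, 8, 8]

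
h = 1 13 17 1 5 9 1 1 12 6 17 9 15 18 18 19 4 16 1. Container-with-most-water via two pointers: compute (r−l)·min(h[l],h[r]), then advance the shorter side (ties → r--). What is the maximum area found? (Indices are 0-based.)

l=0 r=18: min(1,1)*18=18 best=18 *, r--
l=0 r=17: min(1,16)*17=17 best=18, l++
l=1 r=17: min(13,16)*16=208 best=208 *, l++
l=2 r=17: min(17,16)*15=240 best=240 *, r--
l=2 r=16: min(17,4)*14=56 best=240, r--
l=2 r=15: min(17,19)*13=221 best=240, l++
l=3 r=15: min(1,19)*12=12 best=240, l++
l=4 r=15: min(5,19)*11=55 best=240, l++
l=5 r=15: min(9,19)*10=90 best=240, l++
l=6 r=15: min(1,19)*9=9 best=240, l++
l=7 r=15: min(1,19)*8=8 best=240, l++
l=8 r=15: min(12,19)*7=84 best=240, l++
l=9 r=15: min(6,19)*6=36 best=240, l++
l=10 r=15: min(17,19)*5=85 best=240, l++
l=11 r=15: min(9,19)*4=36 best=240, l++
l=12 r=15: min(15,19)*3=45 best=240, l++
l=13 r=15: min(18,19)*2=36 best=240, l++
l=14 r=15: min(18,19)*1=18 best=240, l++

max area = 240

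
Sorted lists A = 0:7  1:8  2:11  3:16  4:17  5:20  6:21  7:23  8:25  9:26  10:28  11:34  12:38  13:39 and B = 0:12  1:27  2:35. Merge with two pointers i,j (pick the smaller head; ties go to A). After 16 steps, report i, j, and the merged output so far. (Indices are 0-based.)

i=13, j=3, merged so far=[7, 8, 11, 12, 16, 17, 20, 21, 23, 25, 26, 27, 28, 34, 35, 38]

[i=0,j=0] A[i]=7<=B[j]=12 take 7 → i++
[i=1,j=0] A[i]=8<=B[j]=12 take 8 → i++
[i=2,j=0] A[i]=11<=B[j]=12 take 11 → i++
[i=3,j=0] A[i]=16>B[j]=12 take 12 → j++
[i=3,j=1] A[i]=16<=B[j]=27 take 16 → i++
[i=4,j=1] A[i]=17<=B[j]=27 take 17 → i++
[i=5,j=1] A[i]=20<=B[j]=27 take 20 → i++
[i=6,j=1] A[i]=21<=B[j]=27 take 21 → i++
[i=7,j=1] A[i]=23<=B[j]=27 take 23 → i++
[i=8,j=1] A[i]=25<=B[j]=27 take 25 → i++
[i=9,j=1] A[i]=26<=B[j]=27 take 26 → i++
[i=10,j=1] A[i]=28>B[j]=27 take 27 → j++
[i=10,j=2] A[i]=28<=B[j]=35 take 28 → i++
[i=11,j=2] A[i]=34<=B[j]=35 take 34 → i++
[i=12,j=2] A[i]=38>B[j]=35 take 35 → j++
[i=12,j=3] B done, take A[i]=38 → i++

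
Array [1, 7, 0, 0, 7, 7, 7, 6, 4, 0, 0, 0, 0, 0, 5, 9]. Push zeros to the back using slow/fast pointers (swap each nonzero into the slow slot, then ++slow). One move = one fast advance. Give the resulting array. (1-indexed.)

[1, 7, 7, 7, 7, 6, 4, 5, 9, 0, 0, 0, 0, 0, 0, 0]

slow=1 fast=1: a[fast]=1≠0 swap→a[1]=1, slow++,fast++
slow=2 fast=2: a[fast]=7≠0 swap→a[2]=7, slow++,fast++
slow=3 fast=3: a[fast]=0, fast++
slow=3 fast=4: a[fast]=0, fast++
slow=3 fast=5: a[fast]=7≠0 swap→a[3]=7, slow++,fast++
slow=4 fast=6: a[fast]=7≠0 swap→a[4]=7, slow++,fast++
slow=5 fast=7: a[fast]=7≠0 swap→a[5]=7, slow++,fast++
slow=6 fast=8: a[fast]=6≠0 swap→a[6]=6, slow++,fast++
slow=7 fast=9: a[fast]=4≠0 swap→a[7]=4, slow++,fast++
slow=8 fast=10: a[fast]=0, fast++
slow=8 fast=11: a[fast]=0, fast++
slow=8 fast=12: a[fast]=0, fast++
slow=8 fast=13: a[fast]=0, fast++
slow=8 fast=14: a[fast]=0, fast++
slow=8 fast=15: a[fast]=5≠0 swap→a[8]=5, slow++,fast++
slow=9 fast=16: a[fast]=9≠0 swap→a[9]=9, slow++,fast++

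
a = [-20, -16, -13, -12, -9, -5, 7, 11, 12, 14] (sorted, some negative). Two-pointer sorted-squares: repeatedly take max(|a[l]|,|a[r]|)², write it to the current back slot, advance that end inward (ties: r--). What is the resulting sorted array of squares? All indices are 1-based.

l=1 r=10: |-20|>|14| out[10]=400, l++
l=2 r=10: |-16|>|14| out[9]=256, l++
l=3 r=10: |-13|<=|14| out[8]=196, r--
l=3 r=9: |-13|>|12| out[7]=169, l++
l=4 r=9: |-12|<=|12| out[6]=144, r--
l=4 r=8: |-12|>|11| out[5]=144, l++
l=5 r=8: |-9|<=|11| out[4]=121, r--
l=5 r=7: |-9|>|7| out[3]=81, l++
l=6 r=7: |-5|<=|7| out[2]=49, r--
l=6 r=6: |-5|<=|-5| out[1]=25, r--

[25, 49, 81, 121, 144, 144, 169, 196, 256, 400]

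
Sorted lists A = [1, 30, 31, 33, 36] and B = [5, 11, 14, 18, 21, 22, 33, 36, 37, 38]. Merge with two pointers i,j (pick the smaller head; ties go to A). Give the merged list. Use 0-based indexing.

[1, 5, 11, 14, 18, 21, 22, 30, 31, 33, 33, 36, 36, 37, 38]

[i=0,j=0] A[i]=1<=B[j]=5 take 1 → i++
[i=1,j=0] A[i]=30>B[j]=5 take 5 → j++
[i=1,j=1] A[i]=30>B[j]=11 take 11 → j++
[i=1,j=2] A[i]=30>B[j]=14 take 14 → j++
[i=1,j=3] A[i]=30>B[j]=18 take 18 → j++
[i=1,j=4] A[i]=30>B[j]=21 take 21 → j++
[i=1,j=5] A[i]=30>B[j]=22 take 22 → j++
[i=1,j=6] A[i]=30<=B[j]=33 take 30 → i++
[i=2,j=6] A[i]=31<=B[j]=33 take 31 → i++
[i=3,j=6] A[i]=33<=B[j]=33 take 33 → i++
[i=4,j=6] A[i]=36>B[j]=33 take 33 → j++
[i=4,j=7] A[i]=36<=B[j]=36 take 36 → i++
[i=5,j=7] A done, take B[j]=36 → j++
[i=5,j=8] A done, take B[j]=37 → j++
[i=5,j=9] A done, take B[j]=38 → j++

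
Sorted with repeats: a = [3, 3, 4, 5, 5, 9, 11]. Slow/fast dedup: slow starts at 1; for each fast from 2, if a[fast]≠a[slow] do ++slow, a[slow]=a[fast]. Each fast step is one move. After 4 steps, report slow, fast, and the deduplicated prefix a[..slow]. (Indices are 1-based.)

slow=1 fast=2: a[fast]=3=a[slow] dup, fast++
slow=1 fast=3: a[fast]=4≠a[slow]=3 write a[2]=4, slow++,fast++
slow=2 fast=4: a[fast]=5≠a[slow]=4 write a[3]=5, slow++,fast++
slow=3 fast=5: a[fast]=5=a[slow] dup, fast++

slow=3, fast=6, prefix=[3, 4, 5]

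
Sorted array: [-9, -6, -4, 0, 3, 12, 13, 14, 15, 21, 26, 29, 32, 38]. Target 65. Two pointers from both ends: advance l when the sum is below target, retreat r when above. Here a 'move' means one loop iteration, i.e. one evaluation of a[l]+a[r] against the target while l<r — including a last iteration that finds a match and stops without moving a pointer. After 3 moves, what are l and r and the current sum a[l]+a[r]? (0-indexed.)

l=3, r=13, sum=38

l=0 r=13: -9+38=29 <65, l++
l=1 r=13: -6+38=32 <65, l++
l=2 r=13: -4+38=34 <65, l++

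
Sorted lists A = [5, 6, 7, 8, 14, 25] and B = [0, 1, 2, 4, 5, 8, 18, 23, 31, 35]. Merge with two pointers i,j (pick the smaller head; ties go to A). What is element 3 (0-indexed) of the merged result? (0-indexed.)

merged[3] = 4

[i=0,j=0] A[i]=5>B[j]=0 take 0 → j++
[i=0,j=1] A[i]=5>B[j]=1 take 1 → j++
[i=0,j=2] A[i]=5>B[j]=2 take 2 → j++
[i=0,j=3] A[i]=5>B[j]=4 take 4 → j++
[i=0,j=4] A[i]=5<=B[j]=5 take 5 → i++
[i=1,j=4] A[i]=6>B[j]=5 take 5 → j++
[i=1,j=5] A[i]=6<=B[j]=8 take 6 → i++
[i=2,j=5] A[i]=7<=B[j]=8 take 7 → i++
[i=3,j=5] A[i]=8<=B[j]=8 take 8 → i++
[i=4,j=5] A[i]=14>B[j]=8 take 8 → j++
[i=4,j=6] A[i]=14<=B[j]=18 take 14 → i++
[i=5,j=6] A[i]=25>B[j]=18 take 18 → j++
[i=5,j=7] A[i]=25>B[j]=23 take 23 → j++
[i=5,j=8] A[i]=25<=B[j]=31 take 25 → i++
[i=6,j=8] A done, take B[j]=31 → j++
[i=6,j=9] A done, take B[j]=35 → j++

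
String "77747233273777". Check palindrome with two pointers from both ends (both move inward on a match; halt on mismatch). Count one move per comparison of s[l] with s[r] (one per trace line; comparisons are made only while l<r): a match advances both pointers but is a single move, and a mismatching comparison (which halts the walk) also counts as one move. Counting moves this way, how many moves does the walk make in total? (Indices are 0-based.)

l=0 r=13: '7'=='7', l++,r--
l=1 r=12: '7'=='7', l++,r--
l=2 r=11: '7'=='7', l++,r--
l=3 r=10: '4'!='3', stop

4 moves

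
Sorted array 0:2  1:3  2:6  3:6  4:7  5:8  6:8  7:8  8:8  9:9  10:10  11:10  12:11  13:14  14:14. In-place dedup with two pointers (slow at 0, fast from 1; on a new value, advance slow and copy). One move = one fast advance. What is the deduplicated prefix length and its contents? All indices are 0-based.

slow=0 fast=1: a[fast]=3≠a[slow]=2 write a[1]=3, slow++,fast++
slow=1 fast=2: a[fast]=6≠a[slow]=3 write a[2]=6, slow++,fast++
slow=2 fast=3: a[fast]=6=a[slow] dup, fast++
slow=2 fast=4: a[fast]=7≠a[slow]=6 write a[3]=7, slow++,fast++
slow=3 fast=5: a[fast]=8≠a[slow]=7 write a[4]=8, slow++,fast++
slow=4 fast=6: a[fast]=8=a[slow] dup, fast++
slow=4 fast=7: a[fast]=8=a[slow] dup, fast++
slow=4 fast=8: a[fast]=8=a[slow] dup, fast++
slow=4 fast=9: a[fast]=9≠a[slow]=8 write a[5]=9, slow++,fast++
slow=5 fast=10: a[fast]=10≠a[slow]=9 write a[6]=10, slow++,fast++
slow=6 fast=11: a[fast]=10=a[slow] dup, fast++
slow=6 fast=12: a[fast]=11≠a[slow]=10 write a[7]=11, slow++,fast++
slow=7 fast=13: a[fast]=14≠a[slow]=11 write a[8]=14, slow++,fast++
slow=8 fast=14: a[fast]=14=a[slow] dup, fast++

length 9; prefix = [2, 3, 6, 7, 8, 9, 10, 11, 14]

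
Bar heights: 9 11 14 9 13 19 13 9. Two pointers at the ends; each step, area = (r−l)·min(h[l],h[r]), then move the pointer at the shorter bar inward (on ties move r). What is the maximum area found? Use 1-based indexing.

max area = 63

[1,8] min(9,9)*7=63 best=63 * → r--
[1,7] min(9,13)*6=54 best=63 → l++
[2,7] min(11,13)*5=55 best=63 → l++
[3,7] min(14,13)*4=52 best=63 → r--
[3,6] min(14,19)*3=42 best=63 → l++
[4,6] min(9,19)*2=18 best=63 → l++
[5,6] min(13,19)*1=13 best=63 → l++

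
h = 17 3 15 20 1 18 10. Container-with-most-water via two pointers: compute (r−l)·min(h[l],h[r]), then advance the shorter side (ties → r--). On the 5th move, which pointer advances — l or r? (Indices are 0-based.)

l=0 r=6: min(17,10)*6=60 best=60 *, r--
l=0 r=5: min(17,18)*5=85 best=85 *, l++
l=1 r=5: min(3,18)*4=12 best=85, l++
l=2 r=5: min(15,18)*3=45 best=85, l++
l=3 r=5: min(20,18)*2=36 best=85, r--

r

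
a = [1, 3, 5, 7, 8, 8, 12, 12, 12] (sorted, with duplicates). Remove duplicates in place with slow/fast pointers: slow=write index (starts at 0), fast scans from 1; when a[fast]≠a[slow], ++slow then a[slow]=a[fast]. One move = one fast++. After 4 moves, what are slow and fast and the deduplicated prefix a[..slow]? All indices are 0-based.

slow=4, fast=5, prefix=[1, 3, 5, 7, 8]

(s=0,f=1) a[fast]=3≠a[slow]=1 write a[1]=3 → slow++,fast++
(s=1,f=2) a[fast]=5≠a[slow]=3 write a[2]=5 → slow++,fast++
(s=2,f=3) a[fast]=7≠a[slow]=5 write a[3]=7 → slow++,fast++
(s=3,f=4) a[fast]=8≠a[slow]=7 write a[4]=8 → slow++,fast++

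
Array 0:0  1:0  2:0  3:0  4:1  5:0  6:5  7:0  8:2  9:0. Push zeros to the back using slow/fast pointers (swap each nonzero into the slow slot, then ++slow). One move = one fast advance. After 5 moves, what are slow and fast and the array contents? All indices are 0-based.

(s=0,f=0) a[fast]=0 → fast++
(s=0,f=1) a[fast]=0 → fast++
(s=0,f=2) a[fast]=0 → fast++
(s=0,f=3) a[fast]=0 → fast++
(s=0,f=4) a[fast]=1≠0 swap→a[0]=1 → slow++,fast++

slow=1, fast=5, a=[1, 0, 0, 0, 0, 0, 5, 0, 2, 0]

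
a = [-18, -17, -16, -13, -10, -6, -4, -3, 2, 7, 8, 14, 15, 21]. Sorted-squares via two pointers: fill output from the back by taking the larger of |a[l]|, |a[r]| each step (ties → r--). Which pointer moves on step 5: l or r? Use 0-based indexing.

[0,13] |-18|<=|21| out[13]=441 → r--
[0,12] |-18|>|15| out[12]=324 → l++
[1,12] |-17|>|15| out[11]=289 → l++
[2,12] |-16|>|15| out[10]=256 → l++
[3,12] |-13|<=|15| out[9]=225 → r--

r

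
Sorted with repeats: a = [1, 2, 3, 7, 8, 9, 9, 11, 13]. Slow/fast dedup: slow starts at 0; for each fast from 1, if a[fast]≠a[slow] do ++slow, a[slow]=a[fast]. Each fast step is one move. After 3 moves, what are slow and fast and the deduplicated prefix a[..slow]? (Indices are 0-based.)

(s=0,f=1) a[fast]=2≠a[slow]=1 write a[1]=2 → slow++,fast++
(s=1,f=2) a[fast]=3≠a[slow]=2 write a[2]=3 → slow++,fast++
(s=2,f=3) a[fast]=7≠a[slow]=3 write a[3]=7 → slow++,fast++

slow=3, fast=4, prefix=[1, 2, 3, 7]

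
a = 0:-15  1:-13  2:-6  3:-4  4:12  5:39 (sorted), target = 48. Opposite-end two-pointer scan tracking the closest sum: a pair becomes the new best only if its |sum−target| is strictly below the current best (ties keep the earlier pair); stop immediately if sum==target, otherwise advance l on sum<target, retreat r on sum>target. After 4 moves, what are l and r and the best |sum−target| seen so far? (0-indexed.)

[0,5] -15+39=24 d=24 * → l++
[1,5] -13+39=26 d=22 * → l++
[2,5] -6+39=33 d=15 * → l++
[3,5] -4+39=35 d=13 * → l++

l=4, r=5, best |Δ|=13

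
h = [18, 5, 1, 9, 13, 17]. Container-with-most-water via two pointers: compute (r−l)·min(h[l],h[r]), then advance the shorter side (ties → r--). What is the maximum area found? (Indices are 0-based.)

[0,5] min(18,17)*5=85 best=85 * → r--
[0,4] min(18,13)*4=52 best=85 → r--
[0,3] min(18,9)*3=27 best=85 → r--
[0,2] min(18,1)*2=2 best=85 → r--
[0,1] min(18,5)*1=5 best=85 → r--

max area = 85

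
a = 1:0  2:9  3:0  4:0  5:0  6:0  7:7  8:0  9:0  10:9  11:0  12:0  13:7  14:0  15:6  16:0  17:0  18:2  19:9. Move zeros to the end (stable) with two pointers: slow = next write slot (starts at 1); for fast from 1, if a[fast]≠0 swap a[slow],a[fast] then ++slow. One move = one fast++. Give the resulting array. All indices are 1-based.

(s=1,f=1) a[fast]=0 → fast++
(s=1,f=2) a[fast]=9≠0 swap→a[1]=9 → slow++,fast++
(s=2,f=3) a[fast]=0 → fast++
(s=2,f=4) a[fast]=0 → fast++
(s=2,f=5) a[fast]=0 → fast++
(s=2,f=6) a[fast]=0 → fast++
(s=2,f=7) a[fast]=7≠0 swap→a[2]=7 → slow++,fast++
(s=3,f=8) a[fast]=0 → fast++
(s=3,f=9) a[fast]=0 → fast++
(s=3,f=10) a[fast]=9≠0 swap→a[3]=9 → slow++,fast++
(s=4,f=11) a[fast]=0 → fast++
(s=4,f=12) a[fast]=0 → fast++
(s=4,f=13) a[fast]=7≠0 swap→a[4]=7 → slow++,fast++
(s=5,f=14) a[fast]=0 → fast++
(s=5,f=15) a[fast]=6≠0 swap→a[5]=6 → slow++,fast++
(s=6,f=16) a[fast]=0 → fast++
(s=6,f=17) a[fast]=0 → fast++
(s=6,f=18) a[fast]=2≠0 swap→a[6]=2 → slow++,fast++
(s=7,f=19) a[fast]=9≠0 swap→a[7]=9 → slow++,fast++

[9, 7, 9, 7, 6, 2, 9, 0, 0, 0, 0, 0, 0, 0, 0, 0, 0, 0, 0]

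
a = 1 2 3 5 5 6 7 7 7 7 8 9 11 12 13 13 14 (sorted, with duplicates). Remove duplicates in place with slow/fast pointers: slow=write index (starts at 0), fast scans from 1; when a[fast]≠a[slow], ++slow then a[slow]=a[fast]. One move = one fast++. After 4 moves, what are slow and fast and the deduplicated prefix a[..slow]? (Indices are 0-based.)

slow=3, fast=5, prefix=[1, 2, 3, 5]

(s=0,f=1) a[fast]=2≠a[slow]=1 write a[1]=2 → slow++,fast++
(s=1,f=2) a[fast]=3≠a[slow]=2 write a[2]=3 → slow++,fast++
(s=2,f=3) a[fast]=5≠a[slow]=3 write a[3]=5 → slow++,fast++
(s=3,f=4) a[fast]=5=a[slow] dup → fast++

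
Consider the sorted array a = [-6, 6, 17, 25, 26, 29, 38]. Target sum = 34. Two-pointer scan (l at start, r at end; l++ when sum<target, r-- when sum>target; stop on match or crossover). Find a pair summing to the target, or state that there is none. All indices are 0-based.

no pair

[0,6] -6+38=32 <34 → l++
[1,6] 6+38=44 >34 → r--
[1,5] 6+29=35 >34 → r--
[1,4] 6+26=32 <34 → l++
[2,4] 17+26=43 >34 → r--
[2,3] 17+25=42 >34 → r--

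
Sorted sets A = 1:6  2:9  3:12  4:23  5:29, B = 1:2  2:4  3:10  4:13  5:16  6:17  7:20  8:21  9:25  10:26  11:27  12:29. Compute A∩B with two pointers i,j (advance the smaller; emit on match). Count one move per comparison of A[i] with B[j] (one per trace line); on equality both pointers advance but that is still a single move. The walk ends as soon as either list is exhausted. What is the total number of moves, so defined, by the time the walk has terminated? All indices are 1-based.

16 moves

[i=1,j=1] 6>2 → j++
[i=1,j=2] 6>4 → j++
[i=1,j=3] 6<10 → i++
[i=2,j=3] 9<10 → i++
[i=3,j=3] 12>10 → j++
[i=3,j=4] 12<13 → i++
[i=4,j=4] 23>13 → j++
[i=4,j=5] 23>16 → j++
[i=4,j=6] 23>17 → j++
[i=4,j=7] 23>20 → j++
[i=4,j=8] 23>21 → j++
[i=4,j=9] 23<25 → i++
[i=5,j=9] 29>25 → j++
[i=5,j=10] 29>26 → j++
[i=5,j=11] 29>27 → j++
[i=5,j=12] 29==29 emit → i++,j++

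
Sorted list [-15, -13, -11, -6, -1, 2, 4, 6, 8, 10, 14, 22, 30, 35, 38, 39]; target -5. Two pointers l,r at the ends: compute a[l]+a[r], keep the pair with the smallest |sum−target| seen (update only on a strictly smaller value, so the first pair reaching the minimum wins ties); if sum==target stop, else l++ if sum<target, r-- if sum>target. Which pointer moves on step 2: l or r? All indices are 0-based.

r

l=0 r=15: -15+39=24 d=29 *, r--
l=0 r=14: -15+38=23 d=28 *, r--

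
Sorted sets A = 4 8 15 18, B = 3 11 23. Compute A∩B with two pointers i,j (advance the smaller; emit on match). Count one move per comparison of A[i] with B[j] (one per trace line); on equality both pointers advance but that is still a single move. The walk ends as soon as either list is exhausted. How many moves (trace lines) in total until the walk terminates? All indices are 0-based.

i=0 j=0: 4>3, j++
i=0 j=1: 4<11, i++
i=1 j=1: 8<11, i++
i=2 j=1: 15>11, j++
i=2 j=2: 15<23, i++
i=3 j=2: 18<23, i++

6 moves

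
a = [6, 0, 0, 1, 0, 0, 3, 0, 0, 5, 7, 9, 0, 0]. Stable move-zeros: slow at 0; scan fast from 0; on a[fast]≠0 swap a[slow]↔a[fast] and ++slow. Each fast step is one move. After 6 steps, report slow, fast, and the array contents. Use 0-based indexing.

slow=2, fast=6, a=[6, 1, 0, 0, 0, 0, 3, 0, 0, 5, 7, 9, 0, 0]

slow=0 fast=0: a[fast]=6≠0 swap→a[0]=6, slow++,fast++
slow=1 fast=1: a[fast]=0, fast++
slow=1 fast=2: a[fast]=0, fast++
slow=1 fast=3: a[fast]=1≠0 swap→a[1]=1, slow++,fast++
slow=2 fast=4: a[fast]=0, fast++
slow=2 fast=5: a[fast]=0, fast++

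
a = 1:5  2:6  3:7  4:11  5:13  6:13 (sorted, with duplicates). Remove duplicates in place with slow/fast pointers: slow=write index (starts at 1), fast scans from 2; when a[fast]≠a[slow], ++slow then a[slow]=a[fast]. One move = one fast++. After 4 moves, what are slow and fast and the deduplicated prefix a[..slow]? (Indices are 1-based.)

slow=5, fast=6, prefix=[5, 6, 7, 11, 13]

slow=1 fast=2: a[fast]=6≠a[slow]=5 write a[2]=6, slow++,fast++
slow=2 fast=3: a[fast]=7≠a[slow]=6 write a[3]=7, slow++,fast++
slow=3 fast=4: a[fast]=11≠a[slow]=7 write a[4]=11, slow++,fast++
slow=4 fast=5: a[fast]=13≠a[slow]=11 write a[5]=13, slow++,fast++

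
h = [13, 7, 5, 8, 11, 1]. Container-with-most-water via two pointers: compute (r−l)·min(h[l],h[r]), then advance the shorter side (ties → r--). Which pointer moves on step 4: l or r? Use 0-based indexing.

l=0 r=5: min(13,1)*5=5 best=5 *, r--
l=0 r=4: min(13,11)*4=44 best=44 *, r--
l=0 r=3: min(13,8)*3=24 best=44, r--
l=0 r=2: min(13,5)*2=10 best=44, r--

r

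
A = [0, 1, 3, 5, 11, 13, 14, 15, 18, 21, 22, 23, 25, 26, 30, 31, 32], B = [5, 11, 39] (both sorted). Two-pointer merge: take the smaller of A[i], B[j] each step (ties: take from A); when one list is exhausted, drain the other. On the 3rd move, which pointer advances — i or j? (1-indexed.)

i=1 j=1: A[i]=0<=B[j]=5 take 0, i++
i=2 j=1: A[i]=1<=B[j]=5 take 1, i++
i=3 j=1: A[i]=3<=B[j]=5 take 3, i++

i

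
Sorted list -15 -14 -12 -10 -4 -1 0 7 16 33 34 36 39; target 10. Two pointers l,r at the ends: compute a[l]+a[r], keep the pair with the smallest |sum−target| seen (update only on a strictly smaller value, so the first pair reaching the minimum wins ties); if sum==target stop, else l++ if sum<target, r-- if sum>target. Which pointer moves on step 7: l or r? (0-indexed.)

[0,12] -15+39=24 d=14 * → r--
[0,11] -15+36=21 d=11 * → r--
[0,10] -15+34=19 d=9 * → r--
[0,9] -15+33=18 d=8 * → r--
[0,8] -15+16=1 d=9 → l++
[1,8] -14+16=2 d=8 → l++
[2,8] -12+16=4 d=6 * → l++

l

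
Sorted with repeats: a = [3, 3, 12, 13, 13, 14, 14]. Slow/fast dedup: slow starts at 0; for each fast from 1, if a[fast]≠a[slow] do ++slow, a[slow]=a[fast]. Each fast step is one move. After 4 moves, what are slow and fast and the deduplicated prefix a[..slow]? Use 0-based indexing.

slow=0 fast=1: a[fast]=3=a[slow] dup, fast++
slow=0 fast=2: a[fast]=12≠a[slow]=3 write a[1]=12, slow++,fast++
slow=1 fast=3: a[fast]=13≠a[slow]=12 write a[2]=13, slow++,fast++
slow=2 fast=4: a[fast]=13=a[slow] dup, fast++

slow=2, fast=5, prefix=[3, 12, 13]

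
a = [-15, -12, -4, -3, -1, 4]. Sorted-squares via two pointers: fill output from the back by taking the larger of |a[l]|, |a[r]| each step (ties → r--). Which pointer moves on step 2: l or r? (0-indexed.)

l

[0,5] |-15|>|4| out[5]=225 → l++
[1,5] |-12|>|4| out[4]=144 → l++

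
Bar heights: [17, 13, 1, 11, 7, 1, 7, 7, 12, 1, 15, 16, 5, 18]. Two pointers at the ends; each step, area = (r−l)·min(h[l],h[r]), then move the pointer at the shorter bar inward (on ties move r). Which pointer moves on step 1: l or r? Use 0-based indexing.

[0,13] min(17,18)*13=221 best=221 * → l++

l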